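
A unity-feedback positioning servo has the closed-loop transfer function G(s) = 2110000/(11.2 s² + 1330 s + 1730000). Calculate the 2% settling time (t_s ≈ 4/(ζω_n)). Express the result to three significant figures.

t_s ≈ 0.0674 s

Dividing through by 11.2: denominator becomes s² + 118.8 s + 154500.
So ω_n = √154500 = 393 rad/s and ζ = 118.8/(2·393) = 0.151.
t_s ≈ 4/(ζω_n) = 0.0674 s.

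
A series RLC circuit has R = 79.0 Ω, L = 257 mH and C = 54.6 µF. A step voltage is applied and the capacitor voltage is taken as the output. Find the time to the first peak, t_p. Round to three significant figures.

For a series RLC circuit (capacitor voltage as output), ω_n = 1/√(LC) = 1/√(257 mH · 54.6 µF) = 267 rad/s.
ζ = (R/2)·√(C/L) = (79.0/2)·√(54.6 µF/257 mH) = 0.576.
ω_d = 267·√(1 − 0.576²) = 218 rad/s. t_p = π/ω_d = 0.0144 s.

t_p ≈ 0.0144 s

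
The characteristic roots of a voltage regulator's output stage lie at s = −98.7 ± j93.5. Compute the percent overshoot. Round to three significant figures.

%OS ≈ 3.63%

With σ = 98.7, ω_d = 93.5: ω_n = √(σ²+ω_d²) = 136 rad/s, ζ = σ/ω_n = 0.726.
Overshoot: exp(−π·0.726/√(1−0.726²)) = 0.0363, i.e. 3.63%.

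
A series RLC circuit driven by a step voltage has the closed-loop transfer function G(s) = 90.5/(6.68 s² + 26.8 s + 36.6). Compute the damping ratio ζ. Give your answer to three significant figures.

ζ ≈ 0.857

Dividing through by 6.68: denominator becomes s² + 4.012 s + 5.479.
So ω_n = √5.479 = 2.34 rad/s and ζ = 4.012/(2·2.34) = 0.857.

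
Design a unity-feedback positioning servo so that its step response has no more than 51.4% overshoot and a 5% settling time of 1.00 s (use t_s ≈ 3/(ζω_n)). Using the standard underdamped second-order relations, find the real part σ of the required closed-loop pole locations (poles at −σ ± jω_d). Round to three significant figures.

σ ≈ 3.00

The settling-time spec alone fixes σ = ζω_n = 3/t_s = 3/1.00 = 3.00.
(Overshoot then fixes ζ = 0.207 and hence ω_d = σ·√(1−ζ²)/ζ = 14.2 rad/s.)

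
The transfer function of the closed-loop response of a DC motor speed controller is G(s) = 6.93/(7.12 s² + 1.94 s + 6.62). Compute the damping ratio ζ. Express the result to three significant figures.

Dividing through by 7.12: denominator becomes s² + 0.2725 s + 0.9298.
So ω_n = √0.9298 = 0.964 rad/s and ζ = 0.2725/(2·0.964) = 0.141.

ζ ≈ 0.141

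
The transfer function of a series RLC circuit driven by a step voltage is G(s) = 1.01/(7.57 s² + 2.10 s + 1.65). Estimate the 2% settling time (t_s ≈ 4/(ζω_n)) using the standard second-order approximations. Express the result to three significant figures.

Dividing through by 7.57: denominator becomes s² + 0.2774 s + 0.2180.
So ω_n = √0.2180 = 0.467 rad/s and ζ = 0.2774/(2·0.467) = 0.297.
t_s ≈ 4/(ζω_n) = 28.8 s.

t_s ≈ 28.8 s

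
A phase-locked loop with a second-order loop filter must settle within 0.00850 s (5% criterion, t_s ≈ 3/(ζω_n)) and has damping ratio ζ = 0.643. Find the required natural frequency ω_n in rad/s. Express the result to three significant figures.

ω_n ≈ 549 rad/s

Rearranging t_s ≈ 3/(ζω_n) gives ω_n = 3/(ζ·t_s) = 3/(0.643 × 0.00850) = 549 rad/s.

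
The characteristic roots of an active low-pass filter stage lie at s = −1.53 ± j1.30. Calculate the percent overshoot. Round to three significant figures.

%OS ≈ 2.48%

|pole| = ω_n = √(1.53² + 1.30²) = 2.01 rad/s; ζ = cos θ = σ/ω_n = 0.762.
%OS = 100·exp(−πζ/√(1−ζ²)) = 2.48%.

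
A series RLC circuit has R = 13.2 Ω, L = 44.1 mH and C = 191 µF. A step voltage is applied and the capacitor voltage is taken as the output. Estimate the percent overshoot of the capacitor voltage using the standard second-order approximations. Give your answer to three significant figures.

%OS ≈ 22.0%

For a series RLC circuit (capacitor voltage as output), ω_n = 1/√(LC) = 1/√(44.1 mH · 191 µF) = 345 rad/s.
ζ = (R/2)·√(C/L) = (13.2/2)·√(191 µF/44.1 mH) = 0.434.
%OS = 100 e^{−πζ/√(1−ζ²)} with ζ = 0.434 gives 22.0%.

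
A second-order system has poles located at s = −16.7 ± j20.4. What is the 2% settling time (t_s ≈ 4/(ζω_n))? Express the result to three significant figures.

For poles at −σ ± jω_d, ζω_n = σ = 16.7, so t_s ≈ 4/σ = 0.240 s.

t_s ≈ 0.240 s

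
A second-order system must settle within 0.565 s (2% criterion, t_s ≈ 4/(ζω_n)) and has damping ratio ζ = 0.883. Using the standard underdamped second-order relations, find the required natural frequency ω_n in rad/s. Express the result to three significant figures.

ω_n ≈ 8.02 rad/s

Rearranging t_s ≈ 4/(ζω_n) gives ω_n = 4/(ζ·t_s) = 4/(0.883 × 0.565) = 8.02 rad/s.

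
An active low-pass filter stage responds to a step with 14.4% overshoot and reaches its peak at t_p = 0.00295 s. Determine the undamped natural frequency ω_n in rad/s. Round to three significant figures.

From the overshoot, ζ = −ln(OS)/√(π²+ln²(OS)) = 0.525.
From t_p = π/ω_d, ω_d = π/0.00295 = 1060 rad/s, so ω_n = ω_d/√(1−ζ²) = 1250 rad/s.

ω_n ≈ 1250 rad/s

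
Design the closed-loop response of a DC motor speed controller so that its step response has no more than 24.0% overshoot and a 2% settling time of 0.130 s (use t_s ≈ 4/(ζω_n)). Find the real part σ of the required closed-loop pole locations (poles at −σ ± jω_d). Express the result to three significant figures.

σ ≈ 30.8

The settling-time spec alone fixes σ = ζω_n = 4/t_s = 4/0.130 = 30.8.
(Overshoot then fixes ζ = 0.414 and hence ω_d = σ·√(1−ζ²)/ζ = 67.7 rad/s.)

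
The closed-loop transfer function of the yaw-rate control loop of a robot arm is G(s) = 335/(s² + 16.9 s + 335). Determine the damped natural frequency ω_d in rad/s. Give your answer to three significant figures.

ω_d ≈ 16.2 rad/s

ω_n = √335 = 18.3 rad/s; ζ = 16.9/(2·18.3) = 0.462.
ω_d = ω_n√(1−ζ²) = 16.2 rad/s.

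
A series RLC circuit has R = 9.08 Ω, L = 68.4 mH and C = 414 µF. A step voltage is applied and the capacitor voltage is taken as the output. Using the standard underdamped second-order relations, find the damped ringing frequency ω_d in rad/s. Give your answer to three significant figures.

ω_d ≈ 176 rad/s

For a series RLC circuit (capacitor voltage as output), ω_n = 1/√(LC) = 1/√(68.4 mH · 414 µF) = 188 rad/s.
ζ = (R/2)·√(C/L) = (9.08/2)·√(414 µF/68.4 mH) = 0.353.
ω_d = 188·√(1 − 0.353²) = 176 rad/s.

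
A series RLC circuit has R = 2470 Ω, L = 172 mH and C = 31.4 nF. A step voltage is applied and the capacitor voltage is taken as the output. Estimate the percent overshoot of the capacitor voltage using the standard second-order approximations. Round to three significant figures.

%OS ≈ 14.2%

For a series RLC circuit (capacitor voltage as output), ω_n = 1/√(LC) = 1/√(172 mH · 31.4 nF) = 13600 rad/s.
ζ = (R/2)·√(C/L) = (2470/2)·√(31.4 nF/172 mH) = 0.528.
%OS = 100·exp(−πζ/√(1−ζ²)) = 14.2%.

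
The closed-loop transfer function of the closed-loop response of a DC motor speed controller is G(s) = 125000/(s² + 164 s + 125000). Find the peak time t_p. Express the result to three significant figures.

Matching coefficients with s² + 2ζω_n s + ω_n² gives ω_n² = 125000 ⇒ ω_n = 354 rad/s, and ζ = 164/(2ω_n) = 0.232.
ω_d = 354·√(1 − 0.232²) = 344 rad/s. Then t_p = π/ω_d = 0.00913 s.

t_p ≈ 0.00913 s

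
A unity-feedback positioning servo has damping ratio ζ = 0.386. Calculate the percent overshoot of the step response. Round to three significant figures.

For an underdamped second-order system, %OS = 100·exp(−πζ/√(1−ζ²)).
πζ/√(1−ζ²) = π·0.386/√(1−0.149) = 1.315, so %OS = 100·e^(−1.315) = 26.9%.

%OS ≈ 26.9%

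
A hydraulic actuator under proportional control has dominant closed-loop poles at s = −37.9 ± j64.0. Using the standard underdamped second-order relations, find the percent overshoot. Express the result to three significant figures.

%OS ≈ 15.6%

|pole| = ω_n = √(37.9² + 64.0²) = 74.4 rad/s; ζ = cos θ = σ/ω_n = 0.510.
%OS = 100 e^{−πζ/√(1−ζ²)} with ζ = 0.510 gives 15.6%.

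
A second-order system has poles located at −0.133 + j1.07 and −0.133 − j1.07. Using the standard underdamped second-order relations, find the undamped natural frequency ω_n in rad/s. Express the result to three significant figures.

The poles are at −σ ± jω_d with σ = 0.133 and ω_d = 1.07, so ω_n = √(σ²+ω_d²) = 1.08 rad/s and ζ = σ/ω_n = 0.123.

ω_n ≈ 1.08 rad/s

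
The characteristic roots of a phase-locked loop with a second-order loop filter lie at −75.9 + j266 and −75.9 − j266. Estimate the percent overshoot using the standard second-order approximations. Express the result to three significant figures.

%OS ≈ 40.8%

With σ = 75.9, ω_d = 266: ω_n = √(σ²+ω_d²) = 277 rad/s, ζ = σ/ω_n = 0.274.
%OS = 100 e^{−πζ/√(1−ζ²)} with ζ = 0.274 gives 40.8%.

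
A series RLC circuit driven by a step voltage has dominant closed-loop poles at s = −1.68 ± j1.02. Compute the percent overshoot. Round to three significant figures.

The poles are at −σ ± jω_d with σ = 1.68 and ω_d = 1.02, so ω_n = √(σ²+ω_d²) = 1.97 rad/s and ζ = σ/ω_n = 0.855.
Overshoot: exp(−π·0.855/√(1−0.855²)) = 0.00566, i.e. 0.566%.

%OS ≈ 0.566%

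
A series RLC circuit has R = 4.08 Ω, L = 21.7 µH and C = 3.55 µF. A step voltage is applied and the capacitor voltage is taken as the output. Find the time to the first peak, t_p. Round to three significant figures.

For a series RLC circuit (capacitor voltage as output), ω_n = 1/√(LC) = 1/√(21.7 µH · 3.55 µF) = 114000 rad/s.
ζ = (R/2)·√(C/L) = (4.08/2)·√(3.55 µF/21.7 µH) = 0.825.
ω_d = ω_n√(1−ζ²) = 64400 rad/s. t_p = π/ω_d = 0.0000488 s.

t_p ≈ 0.0000488 s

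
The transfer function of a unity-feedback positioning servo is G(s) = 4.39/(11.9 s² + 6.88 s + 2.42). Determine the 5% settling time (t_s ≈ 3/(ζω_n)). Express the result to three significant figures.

Dividing through by 11.9: denominator becomes s² + 0.5782 s + 0.2034.
So ω_n = √0.2034 = 0.451 rad/s and ζ = 0.5782/(2·0.451) = 0.641.
t_s ≈ 3/(ζω_n) = 10.4 s.

t_s ≈ 10.4 s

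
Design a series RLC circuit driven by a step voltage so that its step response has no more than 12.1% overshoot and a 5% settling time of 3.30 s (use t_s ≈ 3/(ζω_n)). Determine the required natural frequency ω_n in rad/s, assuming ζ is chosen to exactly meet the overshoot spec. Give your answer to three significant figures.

Inverting the overshoot relation: ζ = |ln 0.121|/√(π² + ln²0.121) = 0.558.
Then ω_n = 3/(ζ t_s) = 3/(0.558 × 3.30) = 1.63 rad/s.

ω_n ≈ 1.63 rad/s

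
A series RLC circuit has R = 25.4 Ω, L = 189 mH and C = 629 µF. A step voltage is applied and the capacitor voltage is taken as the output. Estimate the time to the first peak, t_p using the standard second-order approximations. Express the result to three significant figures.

For a series RLC circuit (capacitor voltage as output), ω_n = 1/√(LC) = 1/√(189 mH · 629 µF) = 91.7 rad/s.
ζ = (R/2)·√(C/L) = (25.4/2)·√(629 µF/189 mH) = 0.733.
ω_d = ω_n√(1−ζ²) = 62.4 rad/s. t_p = π/ω_d = 0.0503 s.

t_p ≈ 0.0503 s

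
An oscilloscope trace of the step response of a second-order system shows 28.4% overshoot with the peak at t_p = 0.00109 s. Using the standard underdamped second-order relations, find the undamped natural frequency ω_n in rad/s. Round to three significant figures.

ω_n ≈ 3100 rad/s

From the overshoot, ζ = −ln(OS)/√(π²+ln²(OS)) = 0.372.
t_p = π/ω_d ⇒ ω_d = 2880 rad/s; then ω_n = ω_d/√(1−ζ²) = 3100 rad/s.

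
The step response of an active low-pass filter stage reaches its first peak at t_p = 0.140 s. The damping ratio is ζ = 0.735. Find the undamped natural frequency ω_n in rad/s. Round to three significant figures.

Peak time t_p = π/ω_d, so ω_d = π/t_p = π/0.140 = 22.4 rad/s.
ω_n = ω_d/√(1−ζ²) = 22.4/√0.460 = 33.1 rad/s.

ω_n ≈ 33.1 rad/s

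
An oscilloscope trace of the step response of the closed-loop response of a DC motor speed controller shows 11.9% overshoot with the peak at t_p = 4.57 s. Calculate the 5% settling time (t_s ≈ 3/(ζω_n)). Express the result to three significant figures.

t_s ≈ 6.44 s

The overshoot fixes ζ = −ln(OS)/√(π²+ln²(OS)) = 0.561.
t_p = π/ω_d ⇒ ω_d = 0.687 rad/s; then ω_n = ω_d/√(1−ζ²) = 0.830 rad/s.
t_s ≈ 3/(ζω_n) = 3/(0.561·0.830) = 6.44 s.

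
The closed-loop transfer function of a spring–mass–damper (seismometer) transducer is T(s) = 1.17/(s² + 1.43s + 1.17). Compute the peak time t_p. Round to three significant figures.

t_p ≈ 3.87 s

Comparing the denominator to s² + 2ζω_n s + ω_n²: ω_n = √1.17 = 1.08 rad/s, and 2ζω_n = 1.43 so ζ = 1.43/(2·1.08) = 0.661.
ω_d = 1.08·√(1 − 0.661²) = 0.812 rad/s. Then t_p = π/ω_d = 3.87 s.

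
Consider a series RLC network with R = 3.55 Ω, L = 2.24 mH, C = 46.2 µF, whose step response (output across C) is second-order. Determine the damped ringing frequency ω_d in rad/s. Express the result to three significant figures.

For a series RLC circuit (capacitor voltage as output), ω_n = 1/√(LC) = 1/√(2.24 mH · 46.2 µF) = 3110 rad/s.
ζ = (R/2)·√(C/L) = (3.55/2)·√(46.2 µF/2.24 mH) = 0.255.
ω_d = ω_n√(1−ζ²) = 3010 rad/s.

ω_d ≈ 3010 rad/s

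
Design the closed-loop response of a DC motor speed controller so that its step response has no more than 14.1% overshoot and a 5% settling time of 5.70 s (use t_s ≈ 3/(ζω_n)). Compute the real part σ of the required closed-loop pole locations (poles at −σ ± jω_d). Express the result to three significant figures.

σ ≈ 0.526

The settling-time spec alone fixes σ = ζω_n = 3/t_s = 3/5.70 = 0.526.
(Overshoot then fixes ζ = 0.529 and hence ω_d = σ·√(1−ζ²)/ζ = 0.844 rad/s.)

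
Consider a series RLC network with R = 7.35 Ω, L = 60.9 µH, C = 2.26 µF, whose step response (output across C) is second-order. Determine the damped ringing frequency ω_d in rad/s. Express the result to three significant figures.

ω_d ≈ 60200 rad/s

For a series RLC circuit (capacitor voltage as output), ω_n = 1/√(LC) = 1/√(60.9 µH · 2.26 µF) = 85200 rad/s.
ζ = (R/2)·√(C/L) = (7.35/2)·√(2.26 µF/60.9 µH) = 0.708.
ω_d = ω_n√(1−ζ²) = 60200 rad/s.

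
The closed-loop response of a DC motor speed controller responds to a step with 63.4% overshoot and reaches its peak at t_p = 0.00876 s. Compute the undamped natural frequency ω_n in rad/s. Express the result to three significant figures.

ω_n ≈ 362 rad/s

ζ from %OS: ζ = |ln 0.634|/√(π²+ln²0.634) = 0.144.
From t_p = π/ω_d, ω_d = π/0.00876 = 359 rad/s, so ω_n = ω_d/√(1−ζ²) = 362 rad/s.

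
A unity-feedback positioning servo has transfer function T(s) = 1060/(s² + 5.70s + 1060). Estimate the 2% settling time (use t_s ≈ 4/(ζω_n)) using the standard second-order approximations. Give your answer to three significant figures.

t_s ≈ 1.40 s

Comparing the denominator to s² + 2ζω_n s + ω_n²: ω_n = √1060 = 32.6 rad/s, and 2ζω_n = 5.70 so ζ = 5.70/(2·32.6) = 0.0875.
t_s ≈ 4/(ζω_n) = 4/(0.0875·32.6) = 1.40 s.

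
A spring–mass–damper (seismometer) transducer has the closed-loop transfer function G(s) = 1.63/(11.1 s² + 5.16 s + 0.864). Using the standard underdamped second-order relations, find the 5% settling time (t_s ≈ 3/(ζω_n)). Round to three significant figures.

Dividing through by 11.1: denominator becomes s² + 0.4649 s + 0.07784.
So ω_n = √0.07784 = 0.279 rad/s and ζ = 0.4649/(2·0.279) = 0.833.
t_s ≈ 3/(ζω_n) = 12.9 s.

t_s ≈ 12.9 s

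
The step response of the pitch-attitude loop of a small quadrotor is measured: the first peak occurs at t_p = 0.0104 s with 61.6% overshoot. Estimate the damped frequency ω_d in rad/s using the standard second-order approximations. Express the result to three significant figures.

ω_d ≈ 302 rad/s

t_p = π/ω_d, so ω_d = π/0.0104 = 302 rad/s.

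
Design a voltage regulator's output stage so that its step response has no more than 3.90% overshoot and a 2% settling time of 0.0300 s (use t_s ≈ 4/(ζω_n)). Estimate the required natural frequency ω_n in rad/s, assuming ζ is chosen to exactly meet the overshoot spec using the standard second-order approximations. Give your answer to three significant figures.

From %OS = 100·exp(−πζ/√(1−ζ²)), invert to get ζ = −ln(OS)/√(π² + ln²(OS)) with OS = 0.0390.
−ln 0.0390 = 3.244, so ζ = 3.244/√(π² + 10.52) = 0.718.
Then ω_n = 4/(ζ t_s) = 4/(0.718 × 0.0300) = 186 rad/s.

ω_n ≈ 186 rad/s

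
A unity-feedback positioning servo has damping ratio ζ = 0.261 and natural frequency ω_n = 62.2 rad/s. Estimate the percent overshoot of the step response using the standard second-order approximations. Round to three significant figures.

%OS ≈ 42.8%

For an underdamped second-order system, %OS = 100·exp(−πζ/√(1−ζ²)).
πζ/√(1−ζ²) = π·0.261/√(1−0.0681) = 0.8494, so %OS = 100·e^(−0.8494) = 42.8%.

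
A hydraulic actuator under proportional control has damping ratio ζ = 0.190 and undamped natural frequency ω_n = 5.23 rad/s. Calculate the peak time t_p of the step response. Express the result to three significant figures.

t_p ≈ 0.612 s

The damped frequency is ω_d = ω_n√(1−ζ²) = 5.23·√(1−0.0361) = 5.13 rad/s.
Peak time t_p = π/ω_d = π/5.13 = 0.612 s.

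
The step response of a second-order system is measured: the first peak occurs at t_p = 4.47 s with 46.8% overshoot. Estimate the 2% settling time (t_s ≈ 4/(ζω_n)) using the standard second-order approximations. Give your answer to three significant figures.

t_s ≈ 23.5 s

ζ from %OS: ζ = |ln 0.468|/√(π²+ln²0.468) = 0.235.
From t_p = π/ω_d, ω_d = π/4.47 = 0.703 rad/s, so ω_n = ω_d/√(1−ζ²) = 0.723 rad/s.
t_s ≈ 4/(ζω_n) = 4/(0.235·0.723) = 23.5 s.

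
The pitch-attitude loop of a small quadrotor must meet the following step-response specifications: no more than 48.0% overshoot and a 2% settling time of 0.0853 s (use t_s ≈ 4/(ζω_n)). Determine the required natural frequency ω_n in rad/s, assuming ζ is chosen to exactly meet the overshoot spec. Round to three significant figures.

ω_n ≈ 206 rad/s

ζ = −ln(OS)/√(π² + (ln OS)²). With OS = 0.480, ln OS = −0.7340 and ζ = 0.7340/3.226 = 0.228.
From t_s ≈ 4/(ζω_n): ω_n = 4/(ζ·t_s) = 4/(0.228·0.0853) = 206 rad/s.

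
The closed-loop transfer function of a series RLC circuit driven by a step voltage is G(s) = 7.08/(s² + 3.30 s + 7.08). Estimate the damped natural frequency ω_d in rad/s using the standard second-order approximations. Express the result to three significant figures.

Comparing the denominator to s² + 2ζω_n s + ω_n²: ω_n = √7.08 = 2.66 rad/s, and 2ζω_n = 3.30 so ζ = 3.30/(2·2.66) = 0.620.
ω_d = ω_n√(1−ζ²) = 2.09 rad/s.

ω_d ≈ 2.09 rad/s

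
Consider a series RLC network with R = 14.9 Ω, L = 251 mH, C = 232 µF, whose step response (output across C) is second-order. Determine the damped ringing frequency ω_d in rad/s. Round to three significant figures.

ω_d ≈ 128 rad/s

For a series RLC circuit (capacitor voltage as output), ω_n = 1/√(LC) = 1/√(251 mH · 232 µF) = 131 rad/s.
ζ = (R/2)·√(C/L) = (14.9/2)·√(232 µF/251 mH) = 0.226.
The damped frequency ω_d = ω_n√(1−ζ²) = 128 rad/s.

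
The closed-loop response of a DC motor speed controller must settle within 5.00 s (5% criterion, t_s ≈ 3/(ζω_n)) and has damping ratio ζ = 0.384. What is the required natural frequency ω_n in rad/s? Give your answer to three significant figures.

ω_n ≈ 1.56 rad/s

Rearranging t_s ≈ 3/(ζω_n) gives ω_n = 3/(ζ·t_s) = 3/(0.384 × 5.00) = 1.56 rad/s.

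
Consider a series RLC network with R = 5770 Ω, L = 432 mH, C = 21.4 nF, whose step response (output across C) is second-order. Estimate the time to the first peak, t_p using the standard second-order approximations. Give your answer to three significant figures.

For a series RLC circuit (capacitor voltage as output), ω_n = 1/√(LC) = 1/√(432 mH · 21.4 nF) = 10400 rad/s.
ζ = (R/2)·√(C/L) = (5770/2)·√(21.4 nF/432 mH) = 0.642.
ω_d = 10400·√(1 − 0.642²) = 7970 rad/s. t_p = π/ω_d = 0.000394 s.

t_p ≈ 0.000394 s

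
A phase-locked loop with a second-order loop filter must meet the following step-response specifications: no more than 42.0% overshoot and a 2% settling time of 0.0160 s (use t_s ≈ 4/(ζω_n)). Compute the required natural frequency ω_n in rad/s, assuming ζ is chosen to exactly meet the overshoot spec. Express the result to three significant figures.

From %OS = 100·exp(−πζ/√(1−ζ²)), invert to get ζ = −ln(OS)/√(π² + ln²(OS)) with OS = 0.420.
−ln 0.420 = 0.8675, so ζ = 0.8675/√(π² + 0.7526) = 0.266.
Then ω_n = 4/(ζ t_s) = 4/(0.266 × 0.0160) = 939 rad/s.

ω_n ≈ 939 rad/s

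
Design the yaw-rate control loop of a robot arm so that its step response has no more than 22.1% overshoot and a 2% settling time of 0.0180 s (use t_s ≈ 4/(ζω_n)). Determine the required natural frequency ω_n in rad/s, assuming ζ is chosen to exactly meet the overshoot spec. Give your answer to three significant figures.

Inverting the overshoot relation: ζ = |ln 0.221|/√(π² + ln²0.221) = 0.433.
Then ω_n = 4/(ζ t_s) = 4/(0.433 × 0.0180) = 513 rad/s.

ω_n ≈ 513 rad/s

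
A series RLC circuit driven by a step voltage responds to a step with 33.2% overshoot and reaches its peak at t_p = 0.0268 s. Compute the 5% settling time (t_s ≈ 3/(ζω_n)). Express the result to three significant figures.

ζ from %OS: ζ = |ln 0.332|/√(π²+ln²0.332) = 0.331.
t_p = π/ω_d ⇒ ω_d = 117 rad/s; then ω_n = ω_d/√(1−ζ²) = 124 rad/s.
t_s ≈ 3/(ζω_n) = 3/(0.331·124) = 0.0729 s.

t_s ≈ 0.0729 s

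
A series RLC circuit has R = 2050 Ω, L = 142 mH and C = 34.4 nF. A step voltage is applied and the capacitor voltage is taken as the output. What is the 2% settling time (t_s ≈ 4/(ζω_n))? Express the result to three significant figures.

t_s ≈ 0.000554 s

For a series RLC circuit (capacitor voltage as output), ω_n = 1/√(LC) = 1/√(142 mH · 34.4 nF) = 14300 rad/s.
ζ = (R/2)·√(C/L) = (2050/2)·√(34.4 nF/142 mH) = 0.504.
t_s ≈ 4/(ζω_n) = 0.000554 s.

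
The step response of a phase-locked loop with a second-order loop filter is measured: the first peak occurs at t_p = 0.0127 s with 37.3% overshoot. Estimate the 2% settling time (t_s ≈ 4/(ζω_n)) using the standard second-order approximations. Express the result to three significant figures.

The overshoot fixes ζ = −ln(OS)/√(π²+ln²(OS)) = 0.300.
From t_p = π/ω_d, ω_d = π/0.0127 = 247 rad/s, so ω_n = ω_d/√(1−ζ²) = 259 rad/s.
t_s ≈ 4/(ζω_n) = 4/(0.300·259) = 0.0515 s.

t_s ≈ 0.0515 s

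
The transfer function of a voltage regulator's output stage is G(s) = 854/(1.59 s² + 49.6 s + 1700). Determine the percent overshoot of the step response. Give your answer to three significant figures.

Dividing through by 1.59: denominator becomes s² + 31.19 s + 1069.
So ω_n = √1069 = 32.7 rad/s and ζ = 31.19/(2·32.7) = 0.477.
%OS = 100 e^{−πζ/√(1−ζ²)} with ζ = 0.477 gives 18.2%.

%OS ≈ 18.2%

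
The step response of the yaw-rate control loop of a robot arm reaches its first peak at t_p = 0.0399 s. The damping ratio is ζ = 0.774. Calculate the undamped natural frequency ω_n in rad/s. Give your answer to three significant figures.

ω_n ≈ 124 rad/s

Peak time t_p = π/ω_d, so ω_d = π/t_p = π/0.0399 = 78.7 rad/s.
ω_n = ω_d/√(1−ζ²) = 78.7/√0.401 = 124 rad/s.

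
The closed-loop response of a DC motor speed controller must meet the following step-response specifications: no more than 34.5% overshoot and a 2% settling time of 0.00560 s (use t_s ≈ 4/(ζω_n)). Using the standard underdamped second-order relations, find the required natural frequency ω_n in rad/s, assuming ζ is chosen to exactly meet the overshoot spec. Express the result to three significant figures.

ω_n ≈ 2230 rad/s

Inverting the overshoot relation: ζ = |ln 0.345|/√(π² + ln²0.345) = 0.321.
Then ω_n = 4/(ζ t_s) = 4/(0.321 × 0.00560) = 2230 rad/s.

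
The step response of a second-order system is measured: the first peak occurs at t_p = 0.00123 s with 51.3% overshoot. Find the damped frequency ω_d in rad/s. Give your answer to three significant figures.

t_p = π/ω_d, so ω_d = π/0.00123 = 2550 rad/s.

ω_d ≈ 2550 rad/s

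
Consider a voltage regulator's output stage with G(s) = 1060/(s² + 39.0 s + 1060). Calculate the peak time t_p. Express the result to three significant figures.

t_p ≈ 0.120 s

Matching coefficients with s² + 2ζω_n s + ω_n² gives ω_n² = 1060 ⇒ ω_n = 32.6 rad/s, and ζ = 39.0/(2ω_n) = 0.599.
ω_d = ω_n√(1−ζ²) = 26.1 rad/s. Then t_p = π/ω_d = 0.120 s.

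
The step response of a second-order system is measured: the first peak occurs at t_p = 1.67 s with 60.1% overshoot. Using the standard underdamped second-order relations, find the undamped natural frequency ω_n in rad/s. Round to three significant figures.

The overshoot fixes ζ = −ln(OS)/√(π²+ln²(OS)) = 0.160.
t_p = π/ω_d ⇒ ω_d = 1.88 rad/s; then ω_n = ω_d/√(1−ζ²) = 1.91 rad/s.

ω_n ≈ 1.91 rad/s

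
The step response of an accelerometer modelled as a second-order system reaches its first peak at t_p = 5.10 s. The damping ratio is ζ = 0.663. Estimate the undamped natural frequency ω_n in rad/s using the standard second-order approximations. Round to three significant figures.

ω_n ≈ 0.823 rad/s

Peak time t_p = π/ω_d, so ω_d = π/t_p = π/5.10 = 0.616 rad/s.
ω_n = ω_d/√(1−ζ²) = 0.616/√0.560 = 0.823 rad/s.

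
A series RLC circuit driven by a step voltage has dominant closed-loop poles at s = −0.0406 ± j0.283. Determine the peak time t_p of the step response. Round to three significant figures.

t_p ≈ 11.1 s

t_p = π/ω_d with ω_d = 0.283 (the imaginary part), so t_p = 11.1 s.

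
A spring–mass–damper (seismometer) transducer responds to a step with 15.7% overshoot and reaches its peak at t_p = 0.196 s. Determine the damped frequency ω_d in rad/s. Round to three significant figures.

t_p = π/ω_d, so ω_d = π/0.196 = 16.0 rad/s.

ω_d ≈ 16.0 rad/s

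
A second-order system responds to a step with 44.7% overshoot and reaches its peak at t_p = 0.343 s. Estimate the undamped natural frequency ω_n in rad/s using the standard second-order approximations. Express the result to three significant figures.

From the overshoot, ζ = −ln(OS)/√(π²+ln²(OS)) = 0.248.
From t_p = π/ω_d, ω_d = π/0.343 = 9.16 rad/s, so ω_n = ω_d/√(1−ζ²) = 9.46 rad/s.

ω_n ≈ 9.46 rad/s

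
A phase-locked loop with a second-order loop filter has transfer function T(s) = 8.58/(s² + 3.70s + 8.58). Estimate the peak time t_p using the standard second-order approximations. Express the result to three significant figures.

t_p ≈ 1.38 s

Matching coefficients with s² + 2ζω_n s + ω_n² gives ω_n² = 8.58 ⇒ ω_n = 2.93 rad/s, and ζ = 3.70/(2ω_n) = 0.632.
ω_d = 2.93·√(1 − 0.632²) = 2.27 rad/s. Then t_p = π/ω_d = 1.38 s.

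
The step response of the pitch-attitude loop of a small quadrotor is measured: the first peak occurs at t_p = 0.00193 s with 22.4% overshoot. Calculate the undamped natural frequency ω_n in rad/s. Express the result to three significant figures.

The overshoot fixes ζ = −ln(OS)/√(π²+ln²(OS)) = 0.430.
t_p = π/ω_d ⇒ ω_d = 1630 rad/s; then ω_n = ω_d/√(1−ζ²) = 1800 rad/s.

ω_n ≈ 1800 rad/s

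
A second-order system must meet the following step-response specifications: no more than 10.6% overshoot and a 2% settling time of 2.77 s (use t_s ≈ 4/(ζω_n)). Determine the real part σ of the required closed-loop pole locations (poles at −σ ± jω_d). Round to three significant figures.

The settling-time spec alone fixes σ = ζω_n = 4/t_s = 4/2.77 = 1.44.
(Overshoot then fixes ζ = 0.581 and hence ω_d = σ·√(1−ζ²)/ζ = 2.02 rad/s.)

σ ≈ 1.44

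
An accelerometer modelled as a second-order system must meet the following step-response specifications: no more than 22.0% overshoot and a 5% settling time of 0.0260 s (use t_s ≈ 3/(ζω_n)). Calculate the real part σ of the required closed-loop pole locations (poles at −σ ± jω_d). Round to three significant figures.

The settling-time spec alone fixes σ = ζω_n = 3/t_s = 3/0.0260 = 115.
(Overshoot then fixes ζ = 0.434 and hence ω_d = σ·√(1−ζ²)/ζ = 239 rad/s.)

σ ≈ 115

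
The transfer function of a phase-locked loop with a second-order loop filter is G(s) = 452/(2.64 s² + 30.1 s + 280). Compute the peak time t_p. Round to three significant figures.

Dividing through by 2.64: denominator becomes s² + 11.40 s + 106.1.
So ω_n = √106.1 = 10.3 rad/s and ζ = 11.40/(2·10.3) = 0.554.
ω_d = ω_n√(1−ζ²) = 8.58 rad/s. t_p = π/ω_d = 0.366 s.

t_p ≈ 0.366 s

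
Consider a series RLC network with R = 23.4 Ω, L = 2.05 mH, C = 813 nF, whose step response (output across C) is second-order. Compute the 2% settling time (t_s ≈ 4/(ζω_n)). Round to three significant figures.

For a series RLC circuit (capacitor voltage as output), ω_n = 1/√(LC) = 1/√(2.05 mH · 813 nF) = 24500 rad/s.
ζ = (R/2)·√(C/L) = (23.4/2)·√(813 nF/2.05 mH) = 0.233.
t_s ≈ 4/(ζω_n) = 0.000701 s.

t_s ≈ 0.000701 s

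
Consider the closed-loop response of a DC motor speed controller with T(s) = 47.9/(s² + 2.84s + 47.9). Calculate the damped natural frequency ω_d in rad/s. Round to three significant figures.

ω_d ≈ 6.77 rad/s

Comparing the denominator to s² + 2ζω_n s + ω_n²: ω_n = √47.9 = 6.92 rad/s, and 2ζω_n = 2.84 so ζ = 2.84/(2·6.92) = 0.205.
ω_d = 6.92·√(1 − 0.205²) = 6.77 rad/s.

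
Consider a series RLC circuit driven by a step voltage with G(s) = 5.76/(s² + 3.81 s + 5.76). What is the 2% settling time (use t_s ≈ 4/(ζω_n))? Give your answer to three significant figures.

t_s ≈ 2.10 s

Matching coefficients with s² + 2ζω_n s + ω_n² gives ω_n² = 5.76 ⇒ ω_n = 2.40 rad/s, and ζ = 3.81/(2ω_n) = 0.794.
t_s ≈ 4/(ζω_n) = 4/(0.794·2.40) = 2.10 s.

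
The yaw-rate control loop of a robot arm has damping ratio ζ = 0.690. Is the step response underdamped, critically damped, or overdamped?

underdamped

Since ζ = 0.690 < 1, the system is underdamped.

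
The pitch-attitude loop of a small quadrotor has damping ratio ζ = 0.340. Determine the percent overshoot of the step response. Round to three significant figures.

%OS ≈ 32.1%

For an underdamped second-order system, %OS = 100·exp(−πζ/√(1−ζ²)).
πζ/√(1−ζ²) = π·0.340/√(1−0.116) = 1.136, so %OS = 100·e^(−1.136) = 32.1%.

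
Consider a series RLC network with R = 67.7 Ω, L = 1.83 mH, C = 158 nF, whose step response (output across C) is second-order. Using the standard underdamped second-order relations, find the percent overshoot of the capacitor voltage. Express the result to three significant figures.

%OS ≈ 35.3%

For a series RLC circuit (capacitor voltage as output), ω_n = 1/√(LC) = 1/√(1.83 mH · 158 nF) = 58800 rad/s.
ζ = (R/2)·√(C/L) = (67.7/2)·√(158 nF/1.83 mH) = 0.315.
%OS = 100 e^{−πζ/√(1−ζ²)} with ζ = 0.315 gives 35.3%.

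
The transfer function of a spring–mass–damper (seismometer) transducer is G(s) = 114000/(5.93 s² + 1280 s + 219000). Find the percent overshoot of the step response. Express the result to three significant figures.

%OS ≈ 11.9%

Dividing through by 5.93: denominator becomes s² + 215.9 s + 36930.
So ω_n = √36930 = 192 rad/s and ζ = 215.9/(2·192) = 0.562.
%OS = 100 e^{−πζ/√(1−ζ²)} with ζ = 0.562 gives 11.9%.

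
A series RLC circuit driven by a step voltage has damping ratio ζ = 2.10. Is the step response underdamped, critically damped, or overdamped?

Since ζ = 2.10 > 1, the system is overdamped.

overdamped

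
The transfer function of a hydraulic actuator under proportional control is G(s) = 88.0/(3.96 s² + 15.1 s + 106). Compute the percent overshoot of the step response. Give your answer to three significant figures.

%OS ≈ 28.8%

Dividing through by 3.96: denominator becomes s² + 3.813 s + 26.77.
So ω_n = √26.77 = 5.17 rad/s and ζ = 3.813/(2·5.17) = 0.369.
%OS = 100 e^{−πζ/√(1−ζ²)} with ζ = 0.369 gives 28.8%.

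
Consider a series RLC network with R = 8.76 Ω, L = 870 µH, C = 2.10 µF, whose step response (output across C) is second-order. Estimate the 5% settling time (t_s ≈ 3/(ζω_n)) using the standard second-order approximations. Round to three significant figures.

For a series RLC circuit (capacitor voltage as output), ω_n = 1/√(LC) = 1/√(870 µH · 2.10 µF) = 23400 rad/s.
ζ = (R/2)·√(C/L) = (8.76/2)·√(2.10 µF/870 µH) = 0.215.
t_s ≈ 3/(ζω_n) = 0.000596 s.

t_s ≈ 0.000596 s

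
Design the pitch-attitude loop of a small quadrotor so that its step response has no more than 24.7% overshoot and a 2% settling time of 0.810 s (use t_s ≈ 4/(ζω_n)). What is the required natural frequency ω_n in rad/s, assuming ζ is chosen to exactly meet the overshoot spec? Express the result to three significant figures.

ω_n ≈ 12.1 rad/s

Inverting the overshoot relation: ζ = |ln 0.247|/√(π² + ln²0.247) = 0.407.
From t_s ≈ 4/(ζω_n): ω_n = 4/(ζ·t_s) = 4/(0.407·0.810) = 12.1 rad/s.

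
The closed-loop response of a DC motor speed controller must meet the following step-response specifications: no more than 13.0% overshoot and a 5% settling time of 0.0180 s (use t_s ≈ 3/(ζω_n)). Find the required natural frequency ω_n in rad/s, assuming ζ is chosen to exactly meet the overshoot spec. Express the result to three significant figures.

ω_n ≈ 306 rad/s

From %OS = 100·exp(−πζ/√(1−ζ²)), invert to get ζ = −ln(OS)/√(π² + ln²(OS)) with OS = 0.130.
−ln 0.130 = 2.040, so ζ = 2.040/√(π² + 4.163) = 0.545.
Then ω_n = 3/(ζ t_s) = 3/(0.545 × 0.0180) = 306 rad/s.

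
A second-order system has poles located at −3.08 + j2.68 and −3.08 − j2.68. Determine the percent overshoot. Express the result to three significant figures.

%OS ≈ 2.70%

With σ = 3.08, ω_d = 2.68: ω_n = √(σ²+ω_d²) = 4.08 rad/s, ζ = σ/ω_n = 0.754.
%OS = 100·exp(−πζ/√(1−ζ²)) = 2.70%.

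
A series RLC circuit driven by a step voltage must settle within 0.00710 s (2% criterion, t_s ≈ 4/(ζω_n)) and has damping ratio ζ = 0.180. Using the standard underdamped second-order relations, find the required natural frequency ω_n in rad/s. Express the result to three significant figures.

Rearranging t_s ≈ 4/(ζω_n) gives ω_n = 4/(ζ·t_s) = 4/(0.180 × 0.00710) = 3130 rad/s.

ω_n ≈ 3130 rad/s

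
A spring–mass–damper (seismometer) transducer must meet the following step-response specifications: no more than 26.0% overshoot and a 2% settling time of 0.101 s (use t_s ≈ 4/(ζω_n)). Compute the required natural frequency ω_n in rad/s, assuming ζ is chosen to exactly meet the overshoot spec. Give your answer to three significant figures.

From %OS = 100·exp(−πζ/√(1−ζ²)), invert to get ζ = −ln(OS)/√(π² + ln²(OS)) with OS = 0.260.
−ln 0.260 = 1.347, so ζ = 1.347/√(π² + 1.815) = 0.394.
From t_s ≈ 4/(ζω_n): ω_n = 4/(ζ·t_s) = 4/(0.394·0.101) = 100 rad/s.

ω_n ≈ 100 rad/s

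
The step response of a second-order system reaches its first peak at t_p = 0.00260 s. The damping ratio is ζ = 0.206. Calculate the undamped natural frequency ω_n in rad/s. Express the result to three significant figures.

ω_n ≈ 1230 rad/s

Peak time t_p = π/ω_d, so ω_d = π/t_p = π/0.00260 = 1210 rad/s.
ω_n = ω_d/√(1−ζ²) = 1210/√0.958 = 1230 rad/s.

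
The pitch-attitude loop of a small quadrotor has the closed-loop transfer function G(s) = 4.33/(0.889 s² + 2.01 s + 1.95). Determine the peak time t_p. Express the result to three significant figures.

t_p ≈ 3.28 s

Dividing through by 0.889: denominator becomes s² + 2.261 s + 2.193.
So ω_n = √2.193 = 1.48 rad/s and ζ = 2.261/(2·1.48) = 0.763.
ω_d = ω_n√(1−ζ²) = 0.957 rad/s. t_p = π/ω_d = 3.28 s.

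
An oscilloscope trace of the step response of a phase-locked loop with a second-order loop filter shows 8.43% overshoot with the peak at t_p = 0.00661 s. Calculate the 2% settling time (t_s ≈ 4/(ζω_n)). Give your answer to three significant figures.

The overshoot fixes ζ = −ln(OS)/√(π²+ln²(OS)) = 0.619.
t_p = π/ω_d ⇒ ω_d = 475 rad/s; then ω_n = ω_d/√(1−ζ²) = 605 rad/s.
t_s ≈ 4/(ζω_n) = 4/(0.619·605) = 0.0107 s.

t_s ≈ 0.0107 s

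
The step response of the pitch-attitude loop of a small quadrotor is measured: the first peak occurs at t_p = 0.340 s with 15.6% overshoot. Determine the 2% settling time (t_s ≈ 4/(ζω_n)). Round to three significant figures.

t_s ≈ 0.732 s

From the overshoot, ζ = −ln(OS)/√(π²+ln²(OS)) = 0.509.
From t_p = π/ω_d, ω_d = π/0.340 = 9.24 rad/s, so ω_n = ω_d/√(1−ζ²) = 10.7 rad/s.
t_s ≈ 4/(ζω_n) = 4/(0.509·10.7) = 0.732 s.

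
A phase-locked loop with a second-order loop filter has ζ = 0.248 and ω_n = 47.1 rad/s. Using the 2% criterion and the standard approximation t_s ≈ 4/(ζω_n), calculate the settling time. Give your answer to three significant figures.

t_s ≈ 0.342 s

t_s ≈ 4/(ζω_n) = 4/(0.248 × 47.1) = 0.342 s.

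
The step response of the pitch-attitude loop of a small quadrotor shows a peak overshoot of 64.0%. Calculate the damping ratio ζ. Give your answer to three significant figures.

ζ ≈ 0.141

ζ = −ln(OS)/√(π² + (ln OS)²). With OS = 0.640, ln OS = −0.4463 and ζ = 0.4463/3.173 = 0.141.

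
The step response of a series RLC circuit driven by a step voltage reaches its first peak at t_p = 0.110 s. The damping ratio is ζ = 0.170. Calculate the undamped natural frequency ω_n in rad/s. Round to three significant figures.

Peak time t_p = π/ω_d, so ω_d = π/t_p = π/0.110 = 28.6 rad/s.
ω_n = ω_d/√(1−ζ²) = 28.6/√0.971 = 29.0 rad/s.

ω_n ≈ 29.0 rad/s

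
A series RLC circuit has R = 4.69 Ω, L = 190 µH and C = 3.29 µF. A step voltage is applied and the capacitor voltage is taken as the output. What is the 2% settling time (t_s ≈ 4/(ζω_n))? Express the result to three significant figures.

t_s ≈ 0.000324 s

For a series RLC circuit (capacitor voltage as output), ω_n = 1/√(LC) = 1/√(190 µH · 3.29 µF) = 40000 rad/s.
ζ = (R/2)·√(C/L) = (4.69/2)·√(3.29 µF/190 µH) = 0.309.
t_s ≈ 4/(ζω_n) = 0.000324 s.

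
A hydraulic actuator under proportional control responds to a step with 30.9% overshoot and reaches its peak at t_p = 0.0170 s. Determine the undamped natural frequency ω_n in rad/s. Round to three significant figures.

ζ from %OS: ζ = |ln 0.309|/√(π²+ln²0.309) = 0.350.
From t_p = π/ω_d, ω_d = π/0.0170 = 185 rad/s, so ω_n = ω_d/√(1−ζ²) = 197 rad/s.

ω_n ≈ 197 rad/s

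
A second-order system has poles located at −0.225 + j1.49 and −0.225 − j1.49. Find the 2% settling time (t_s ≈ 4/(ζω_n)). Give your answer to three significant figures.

t_s ≈ 17.8 s

For poles at −σ ± jω_d, ζω_n = σ = 0.225, so t_s ≈ 4/σ = 17.8 s.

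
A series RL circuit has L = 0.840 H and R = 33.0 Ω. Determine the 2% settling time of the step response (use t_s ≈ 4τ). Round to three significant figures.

t_s ≈ 0.102 s

τ = L/R = 0.840/33.0 = 0.0255 s.
t_s ≈ 4τ = 0.102 s.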